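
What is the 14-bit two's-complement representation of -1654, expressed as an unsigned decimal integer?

14730

1654 in 14 bits: 00011001110110
Invert: 11100110001001
Add 1:  11100110001010 = 14730
(Check: 2^14 - 1654 = 16384 - 1654 = 14730.)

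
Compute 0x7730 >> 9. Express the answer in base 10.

59

0x7730 = 111011100110000
shift right by 9 → 000000000111011 = 59
(equivalently, floor(30512 / 512))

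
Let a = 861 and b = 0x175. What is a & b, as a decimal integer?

341

861 = 1101011101
0x175 = 0101110101
AND → 0101010101 = 341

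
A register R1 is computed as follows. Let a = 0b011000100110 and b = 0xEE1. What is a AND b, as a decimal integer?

a = 011000100110
0xEE1 = 111011100001
AND → 011000100000 = 1568

1568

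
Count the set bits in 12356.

12356 = 11000001000100
Count the 1s: 1 + 1 + 1 + 1 = 4

4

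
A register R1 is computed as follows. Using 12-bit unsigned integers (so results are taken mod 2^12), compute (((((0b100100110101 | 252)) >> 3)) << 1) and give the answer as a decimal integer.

0b100100110101 = 100100110101
252 = 000011111100
→ | → 100111111101 = 2557
→ >> 3 → 000100111111 = 319
→ << 1 (mod 2^12) → 001001111110 = 638

638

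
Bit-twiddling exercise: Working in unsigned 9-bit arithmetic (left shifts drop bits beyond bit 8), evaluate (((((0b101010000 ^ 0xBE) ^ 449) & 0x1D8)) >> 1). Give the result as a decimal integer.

4

0b101010000 = 101010000
0xBE = 010111110
→ ^ → 111101110 = 494
449 = 111000001
→ ^ → 000101111 = 47
0x1D8 = 111011000
→ & → 000001000 = 8
→ >> 1 → 000000100 = 4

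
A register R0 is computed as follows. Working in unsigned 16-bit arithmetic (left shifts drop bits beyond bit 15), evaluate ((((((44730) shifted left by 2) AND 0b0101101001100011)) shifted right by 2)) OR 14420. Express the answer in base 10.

16092

44730 = 1010111010111010
→ shifted left by 2 (mod 2^16) → 1011101011101000 = 47848
0b0101101001100011 = 0101101001100011
→ AND → 0001101001100000 = 6752
→ shifted right by 2 → 0000011010011000 = 1688
14420 = 0011100001010100
→ OR → 0011111011011100 = 16092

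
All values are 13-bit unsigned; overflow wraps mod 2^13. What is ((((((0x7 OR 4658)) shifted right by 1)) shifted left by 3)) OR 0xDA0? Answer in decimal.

0x7 = 0000000000111
4658 = 1001000110010
→ OR → 1001000110111 = 4663
→ shifted right by 1 → 0100100011011 = 2331
→ shifted left by 3 (mod 2^13) → 0100011011000 = 2264
0xDA0 = 0110110100000
→ OR → 0110111111000 = 3576

3576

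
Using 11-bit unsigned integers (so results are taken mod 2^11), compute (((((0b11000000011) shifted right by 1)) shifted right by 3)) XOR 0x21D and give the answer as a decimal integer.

637

0b11000000011 = 11000000011
→ shifted right by 1 → 01100000001 = 769
→ shifted right by 3 → 00001100000 = 96
0x21D = 01000011101
→ XOR → 01001111101 = 637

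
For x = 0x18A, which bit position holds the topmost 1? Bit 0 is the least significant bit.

8

0x18A = 110001010
The topmost 1 is at position 8 (since 2^8 = 256 ≤ 394 < 512).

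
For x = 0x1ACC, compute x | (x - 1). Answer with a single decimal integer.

x = 1101011001100 = 6860
x - 1 = 1101011001011
OR    = 1101011001111 = 6863
(x | (x - 1) sets all bits below the lowest set bit.)

6863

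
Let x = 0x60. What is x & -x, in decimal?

x = 1100000 = 96
-x (two's complement) = …0100000
AND   = 0100000 = 32
(x & -x isolates the lowest set bit of x.)

32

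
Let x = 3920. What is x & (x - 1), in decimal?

3904

x = 111101010000 = 3920
x - 1 = 111101001111
AND   = 111101000000 = 3904
(x & (x - 1) clears the lowest set bit of x.)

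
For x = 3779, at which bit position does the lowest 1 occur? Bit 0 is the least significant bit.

3779 = 111011000011
Trailing zeros: 0, so the lowest set bit is bit 0 (value 1).

0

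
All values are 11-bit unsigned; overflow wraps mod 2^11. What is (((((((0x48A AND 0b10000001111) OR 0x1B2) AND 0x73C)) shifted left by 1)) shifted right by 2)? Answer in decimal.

0x48A = 10010001010
0b10000001111 = 10000001111
→ AND → 10000001010 = 1034
0x1B2 = 00110110010
→ OR → 10110111010 = 1466
0x73C = 11100111100
→ AND → 10100111000 = 1336
→ shifted left by 1 (mod 2^11) → 01001110000 = 624
→ shifted right by 2 → 00010011100 = 156

156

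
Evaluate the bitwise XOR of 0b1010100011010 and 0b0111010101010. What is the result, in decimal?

7088

a = 1010100011010
b = 0111010101010
XOR → 1101110110000 = 7088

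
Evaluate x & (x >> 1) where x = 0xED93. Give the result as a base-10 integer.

x = 1110110110010011 = 60819
x>>1 = 0111011011001001
AND  = 0110010010000001 = 25729
(x & (x >> 1) has a 1 wherever x has two consecutive 1 bits.)

25729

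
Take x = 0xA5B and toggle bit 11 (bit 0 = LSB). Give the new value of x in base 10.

603

x = 101001011011
bit 11 is currently 1; toggle it via x ^ (1 << 11) = x ^ 2048
→ 001001011011 = 603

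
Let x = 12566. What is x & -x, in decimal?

2

x = 11000100010110 = 12566
-x (two's complement) = …00111011101010
AND   = 00000000000010 = 2
(x & -x isolates the lowest set bit of x.)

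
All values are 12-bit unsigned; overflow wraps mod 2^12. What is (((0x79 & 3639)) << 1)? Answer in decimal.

0x79 = 000001111001
3639 = 111000110111
→ & → 000000110001 = 49
→ << 1 (mod 2^12) → 000001100010 = 98

98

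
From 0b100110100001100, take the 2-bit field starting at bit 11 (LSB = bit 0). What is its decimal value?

1

v = 100110100001100
Shift right by 11: 1001
Mask low 2 bits: 01 = 1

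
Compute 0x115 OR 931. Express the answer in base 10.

951

0x115 = 0100010101
931 = 1110100011
 OR → 1110110111 = 951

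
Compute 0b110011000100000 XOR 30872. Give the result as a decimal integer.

7864

a = 110011000100000
30872 = 111100010011000
XOR → 001111010111000 = 7864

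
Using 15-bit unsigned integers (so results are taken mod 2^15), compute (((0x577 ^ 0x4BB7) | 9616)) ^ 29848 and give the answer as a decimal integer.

0x577 = 000010101110111
0x4BB7 = 100101110110111
→ ^ → 100111011000000 = 20160
9616 = 010010110010000
→ | → 110111111010000 = 28624
29848 = 111010010011000
→ ^ → 001101101001000 = 6984

6984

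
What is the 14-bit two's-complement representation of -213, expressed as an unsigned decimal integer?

16171

213 in 14 bits: 00000011010101
Invert: 11111100101010
Add 1:  11111100101011 = 16171
(Check: 2^14 - 213 = 16384 - 213 = 16171.)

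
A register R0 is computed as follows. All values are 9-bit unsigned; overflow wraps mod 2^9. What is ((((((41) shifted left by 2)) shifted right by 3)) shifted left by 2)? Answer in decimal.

80

41 = 000101001
→ shifted left by 2 (mod 2^9) → 010100100 = 164
→ shifted right by 3 → 000010100 = 20
→ shifted left by 2 (mod 2^9) → 001010000 = 80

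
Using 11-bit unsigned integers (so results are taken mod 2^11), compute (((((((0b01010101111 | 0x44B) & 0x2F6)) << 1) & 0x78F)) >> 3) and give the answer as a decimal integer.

177

0b01010101111 = 01010101111
0x44B = 10001001011
→ | → 11011101111 = 1775
0x2F6 = 01011110110
→ & → 01011100110 = 742
→ << 1 (mod 2^11) → 10111001100 = 1484
0x78F = 11110001111
→ & → 10110001100 = 1420
→ >> 3 → 00010110001 = 177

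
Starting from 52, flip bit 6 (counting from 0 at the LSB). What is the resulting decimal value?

116

x = 00110100
bit 6 is currently 0; toggle it via x ^ (1 << 6) = x ^ 64
→ 01110100 = 116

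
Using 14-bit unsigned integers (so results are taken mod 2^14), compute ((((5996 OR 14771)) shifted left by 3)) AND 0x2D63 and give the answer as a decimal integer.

5996 = 01011101101100
14771 = 11100110110011
→ OR → 11111111111111 = 16383
→ shifted left by 3 (mod 2^14) → 11111111111000 = 16376
0x2D63 = 10110101100011
→ AND → 10110101100000 = 11616

11616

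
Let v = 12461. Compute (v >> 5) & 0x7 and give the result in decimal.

5

v = 11000010101101
Shift right by 5: 110000101
Mask low 3 bits: 101 = 5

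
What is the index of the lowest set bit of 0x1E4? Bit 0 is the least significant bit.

0x1E4 = 111100100
Trailing zeros: 2, so the lowest set bit is bit 2 (value 4).

2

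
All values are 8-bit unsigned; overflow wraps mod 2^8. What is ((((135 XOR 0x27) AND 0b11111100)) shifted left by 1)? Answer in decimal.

135 = 10000111
0x27 = 00100111
→ XOR → 10100000 = 160
0b11111100 = 11111100
→ AND → 10100000 = 160
→ shifted left by 1 (mod 2^8) → 01000000 = 64

64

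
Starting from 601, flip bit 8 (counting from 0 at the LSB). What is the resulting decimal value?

x = 01001011001
bit 8 is currently 0; toggle it via x ^ (1 << 8) = x ^ 256
→ 01101011001 = 857

857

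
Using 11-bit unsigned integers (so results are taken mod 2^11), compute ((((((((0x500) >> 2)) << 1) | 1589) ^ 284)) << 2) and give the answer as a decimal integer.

0x500 = 10100000000
→ >> 2 → 00101000000 = 320
→ << 1 (mod 2^11) → 01010000000 = 640
1589 = 11000110101
→ | → 11010110101 = 1717
284 = 00100011100
→ ^ → 11110101001 = 1961
→ << 2 (mod 2^11) → 11010100100 = 1700

1700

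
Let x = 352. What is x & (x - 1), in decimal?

x = 101100000 = 352
x - 1 = 101011111
AND   = 101000000 = 320
(x & (x - 1) clears the lowest set bit of x.)

320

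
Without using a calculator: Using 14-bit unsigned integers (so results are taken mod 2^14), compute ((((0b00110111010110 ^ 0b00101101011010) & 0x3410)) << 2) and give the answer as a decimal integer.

0b00110111010110 = 00110111010110
0b00101101011010 = 00101101011010
→ ^ → 00011010001100 = 1676
0x3410 = 11010000010000
→ & → 00010000000000 = 1024
→ << 2 (mod 2^14) → 01000000000000 = 4096

4096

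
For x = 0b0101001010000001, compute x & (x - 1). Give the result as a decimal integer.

21120

x = 101001010000001 = 21121
x - 1 = 101001010000000
AND   = 101001010000000 = 21120
(x & (x - 1) clears the lowest set bit of x.)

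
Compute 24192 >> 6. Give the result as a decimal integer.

378

24192 = 101111010000000
shift right by 6 → 000000101111010 = 378
(equivalently, floor(24192 / 64))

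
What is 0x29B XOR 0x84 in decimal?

0x29B = 1010011011
0x84 = 0010000100
XOR → 1000011111 = 543

543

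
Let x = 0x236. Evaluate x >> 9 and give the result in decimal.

1

0x236 = 1000110110
shift right by 9 → 0000000001 = 1
(equivalently, floor(566 / 512))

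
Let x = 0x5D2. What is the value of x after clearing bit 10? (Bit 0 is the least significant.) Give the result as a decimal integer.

x = 10111010010
bit 10 is currently 1; clear it via x & ~(1 << 10) = x & ~1024
→ 00111010010 = 466

466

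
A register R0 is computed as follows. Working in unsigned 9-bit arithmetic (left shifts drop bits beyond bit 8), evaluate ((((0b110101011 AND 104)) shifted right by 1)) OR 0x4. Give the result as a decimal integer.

0b110101011 = 110101011
104 = 001101000
→ AND → 000101000 = 40
→ shifted right by 1 → 000010100 = 20
0x4 = 000000100
→ OR → 000010100 = 20

20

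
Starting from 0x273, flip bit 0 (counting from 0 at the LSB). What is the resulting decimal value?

x = 1001110011
bit 0 is currently 1; toggle it via x ^ (1 << 0) = x ^ 1
→ 1001110010 = 626

626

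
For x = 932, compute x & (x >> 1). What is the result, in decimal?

384

x = 1110100100 = 932
x>>1 = 0111010010
AND  = 0110000000 = 384
(x & (x >> 1) has a 1 wherever x has two consecutive 1 bits.)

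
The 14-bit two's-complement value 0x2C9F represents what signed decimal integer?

pattern = 10110010011111 (MSB is 1 ⇒ negative)
Invert: 01001101100000, add 1 → 01001101100001 = 4961, so the value is -4961.
(Equivalently: 11423 - 2^14 = 11423 - 16384 = -4961.)

-4961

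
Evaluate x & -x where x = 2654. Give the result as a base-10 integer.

x = 101001011110 = 2654
-x (two's complement) = …010110100010
AND   = 000000000010 = 2
(x & -x isolates the lowest set bit of x.)

2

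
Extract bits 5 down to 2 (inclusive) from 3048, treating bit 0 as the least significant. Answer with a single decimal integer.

10

v = 0101111101000
Shift right by 2: 01011111010
Mask low 4 bits: 1010 = 10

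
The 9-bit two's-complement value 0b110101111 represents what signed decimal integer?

-81

pattern = 110101111 (MSB is 1 ⇒ negative)
Invert: 001010000, add 1 → 001010001 = 81, so the value is -81.
(Equivalently: 431 - 2^9 = 431 - 512 = -81.)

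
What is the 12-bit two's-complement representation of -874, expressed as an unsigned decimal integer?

874 in 12 bits: 001101101010
Invert: 110010010101
Add 1:  110010010110 = 3222
(Check: 2^12 - 874 = 4096 - 874 = 3222.)

3222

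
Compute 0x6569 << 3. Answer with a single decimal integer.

207688

0x6569 = 000110010101101001
shift left by 3 → 110010101101001000 = 207688
(equivalently, 25961 × 2^3 = 25961 × 8)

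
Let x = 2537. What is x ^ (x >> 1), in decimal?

x = 100111101001 = 2537
x>>1 = 010011110100
XOR  = 110100011101 = 3357
(x ^ (x >> 1) gives the standard binary-reflected Gray code of x.)

3357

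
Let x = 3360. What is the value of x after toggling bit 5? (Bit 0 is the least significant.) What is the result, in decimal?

3328

x = 00110100100000
bit 5 is currently 1; toggle it via x ^ (1 << 5) = x ^ 32
→ 00110100000000 = 3328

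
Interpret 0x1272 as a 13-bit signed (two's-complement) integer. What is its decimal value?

-3470

pattern = 1001001110010 (MSB is 1 ⇒ negative)
Invert: 0110110001101, add 1 → 0110110001110 = 3470, so the value is -3470.
(Equivalently: 4722 - 2^13 = 4722 - 8192 = -3470.)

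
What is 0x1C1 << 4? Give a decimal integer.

0x1C1 = 0000111000001
shift left by 4 → 1110000010000 = 7184
(equivalently, 449 × 2^4 = 449 × 16)

7184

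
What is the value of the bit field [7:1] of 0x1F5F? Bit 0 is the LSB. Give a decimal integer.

v = 01111101011111
Shift right by 1: 0111110101111
Mask low 7 bits: 0101111 = 47

47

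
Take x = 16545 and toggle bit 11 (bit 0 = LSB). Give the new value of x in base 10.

x = 100000010100001
bit 11 is currently 0; toggle it via x ^ (1 << 11) = x ^ 2048
→ 100100010100001 = 18593

18593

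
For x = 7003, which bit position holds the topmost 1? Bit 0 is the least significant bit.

7003 = 1101101011011
The topmost 1 is at position 12 (since 2^12 = 4096 ≤ 7003 < 8192).

12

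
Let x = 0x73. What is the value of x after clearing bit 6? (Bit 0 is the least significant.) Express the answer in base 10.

51

x = 001110011
bit 6 is currently 1; clear it via x & ~(1 << 6) = x & ~64
→ 000110011 = 51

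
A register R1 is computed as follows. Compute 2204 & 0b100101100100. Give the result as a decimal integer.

2052

2204 = 100010011100
b = 100101100100
AND → 100000000100 = 2052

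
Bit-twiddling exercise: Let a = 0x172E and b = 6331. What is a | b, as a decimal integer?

0x172E = 1011100101110
6331 = 1100010111011
 OR → 1111110111111 = 8127

8127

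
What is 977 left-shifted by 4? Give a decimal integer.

977 = 00001111010001
shift left by 4 → 11110100010000 = 15632
(equivalently, 977 × 2^4 = 977 × 16)

15632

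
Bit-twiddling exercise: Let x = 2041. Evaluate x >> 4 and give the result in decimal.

2041 = 11111111001
shift right by 4 → 00001111111 = 127
(equivalently, floor(2041 / 16))

127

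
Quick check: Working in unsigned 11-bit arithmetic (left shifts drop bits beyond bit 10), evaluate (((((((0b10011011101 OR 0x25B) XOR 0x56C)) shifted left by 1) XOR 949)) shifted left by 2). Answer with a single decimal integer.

844

0b10011011101 = 10011011101
0x25B = 01001011011
→ OR → 11011011111 = 1759
0x56C = 10101101100
→ XOR → 01110110011 = 947
→ shifted left by 1 (mod 2^11) → 11101100110 = 1894
949 = 01110110101
→ XOR → 10011010011 = 1235
→ shifted left by 2 (mod 2^11) → 01101001100 = 844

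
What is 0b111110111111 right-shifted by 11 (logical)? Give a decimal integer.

1

x = 111110111111
shift right by 11 → 000000000001 = 1
(equivalently, floor(4031 / 2048))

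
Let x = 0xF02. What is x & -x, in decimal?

x = 111100000010 = 3842
-x (two's complement) = …000011111110
AND   = 000000000010 = 2
(x & -x isolates the lowest set bit of x.)

2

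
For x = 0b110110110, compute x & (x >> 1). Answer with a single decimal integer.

146

x = 110110110 = 438
x>>1 = 011011011
AND  = 010010010 = 146
(x & (x >> 1) has a 1 wherever x has two consecutive 1 bits.)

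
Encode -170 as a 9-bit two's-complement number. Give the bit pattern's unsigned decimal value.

342

170 in 9 bits: 010101010
Invert: 101010101
Add 1:  101010110 = 342
(Check: 2^9 - 170 = 512 - 170 = 342.)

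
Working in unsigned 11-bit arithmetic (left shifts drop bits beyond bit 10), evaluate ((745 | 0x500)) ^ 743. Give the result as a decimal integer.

1294

745 = 01011101001
0x500 = 10100000000
→ | → 11111101001 = 2025
743 = 01011100111
→ ^ → 10100001110 = 1294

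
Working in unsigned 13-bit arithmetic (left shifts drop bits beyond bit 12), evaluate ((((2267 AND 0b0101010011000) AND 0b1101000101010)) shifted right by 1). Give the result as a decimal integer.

2267 = 0100011011011
0b0101010011000 = 0101010011000
→ AND → 0100010011000 = 2200
0b1101000101010 = 1101000101010
→ AND → 0100000001000 = 2056
→ shifted right by 1 → 0010000000100 = 1028

1028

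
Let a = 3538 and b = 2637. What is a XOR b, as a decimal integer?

3538 = 110111010010
2637 = 101001001101
XOR → 011110011111 = 1951

1951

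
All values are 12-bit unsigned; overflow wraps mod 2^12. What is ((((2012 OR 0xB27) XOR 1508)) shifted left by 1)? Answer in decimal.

2012 = 011111011100
0xB27 = 101100100111
→ OR → 111111111111 = 4095
1508 = 010111100100
→ XOR → 101000011011 = 2587
→ shifted left by 1 (mod 2^12) → 010000110110 = 1078

1078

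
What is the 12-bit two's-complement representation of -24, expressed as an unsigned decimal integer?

4072

24 in 12 bits: 000000011000
Invert: 111111100111
Add 1:  111111101000 = 4072
(Check: 2^12 - 24 = 4096 - 24 = 4072.)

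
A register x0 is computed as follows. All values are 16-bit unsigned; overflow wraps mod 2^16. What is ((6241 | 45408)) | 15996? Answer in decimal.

49021

6241 = 0001100001100001
45408 = 1011000101100000
→ | → 1011100101100001 = 47457
15996 = 0011111001111100
→ | → 1011111101111101 = 49021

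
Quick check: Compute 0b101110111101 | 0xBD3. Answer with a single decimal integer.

3071

a = 101110111101
0xBD3 = 101111010011
 OR → 101111111111 = 3071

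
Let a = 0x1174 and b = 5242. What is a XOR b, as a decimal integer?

0x1174 = 1000101110100
5242 = 1010001111010
XOR → 0010100001110 = 1294

1294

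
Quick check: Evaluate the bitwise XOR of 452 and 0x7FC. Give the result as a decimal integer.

1592

452 = 00111000100
0x7FC = 11111111100
XOR → 11000111000 = 1592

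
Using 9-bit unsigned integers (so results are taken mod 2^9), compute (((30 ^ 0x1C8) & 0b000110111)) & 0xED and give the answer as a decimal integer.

4

30 = 000011110
0x1C8 = 111001000
→ ^ → 111010110 = 470
0b000110111 = 000110111
→ & → 000010110 = 22
0xED = 011101101
→ & → 000000100 = 4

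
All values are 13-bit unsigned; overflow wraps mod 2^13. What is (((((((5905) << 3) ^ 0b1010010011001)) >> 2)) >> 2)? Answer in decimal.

5905 = 1011100010001
→ << 3 (mod 2^13) → 1100010001000 = 6280
0b1010010011001 = 1010010011001
→ ^ → 0110000010001 = 3089
→ >> 2 → 0001100000100 = 772
→ >> 2 → 0000011000001 = 193

193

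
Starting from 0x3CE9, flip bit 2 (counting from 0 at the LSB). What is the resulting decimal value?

x = 11110011101001
bit 2 is currently 0; toggle it via x ^ (1 << 2) = x ^ 4
→ 11110011101101 = 15597

15597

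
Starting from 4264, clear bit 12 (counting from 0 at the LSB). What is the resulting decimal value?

x = 01000010101000
bit 12 is currently 1; clear it via x & ~(1 << 12) = x & ~4096
→ 00000010101000 = 168

168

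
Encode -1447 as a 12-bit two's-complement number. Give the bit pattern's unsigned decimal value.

2649

1447 in 12 bits: 010110100111
Invert: 101001011000
Add 1:  101001011001 = 2649
(Check: 2^12 - 1447 = 4096 - 1447 = 2649.)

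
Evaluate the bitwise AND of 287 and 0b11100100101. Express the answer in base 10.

287 = 00100011111
b = 11100100101
AND → 00100000101 = 261

261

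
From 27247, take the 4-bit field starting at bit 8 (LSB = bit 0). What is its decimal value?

10

v = 110101001101111
Shift right by 8: 1101010
Mask low 4 bits: 1010 = 10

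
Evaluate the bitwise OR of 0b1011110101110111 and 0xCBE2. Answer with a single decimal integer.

a = 1011110101110111
0xCBE2 = 1100101111100010
 OR → 1111111111110111 = 65527

65527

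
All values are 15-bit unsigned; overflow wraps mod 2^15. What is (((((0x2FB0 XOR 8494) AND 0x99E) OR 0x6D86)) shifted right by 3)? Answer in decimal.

3507

0x2FB0 = 010111110110000
8494 = 010000100101110
→ XOR → 000111010011110 = 3742
0x99E = 000100110011110
→ AND → 000100010011110 = 2206
0x6D86 = 110110110000110
→ OR → 110110110011110 = 28062
→ shifted right by 3 → 000110110110011 = 3507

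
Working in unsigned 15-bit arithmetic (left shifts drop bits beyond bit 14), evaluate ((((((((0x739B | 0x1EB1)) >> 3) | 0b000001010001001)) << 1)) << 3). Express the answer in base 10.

0x739B = 111001110011011
0x1EB1 = 001111010110001
→ | → 111111110111011 = 32699
→ >> 3 → 000111111110111 = 4087
0b000001010001001 = 000001010001001
→ | → 000111111111111 = 4095
→ << 1 (mod 2^15) → 001111111111110 = 8190
→ << 3 (mod 2^15) → 111111111110000 = 32752

32752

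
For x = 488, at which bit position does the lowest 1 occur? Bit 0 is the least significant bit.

3

488 = 111101000
Trailing zeros: 3, so the lowest set bit is bit 3 (value 8).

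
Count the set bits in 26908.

26908 = 110100100011100
Count the 1s: 1 + 1 + 1 + 1 + 1 + 1 + 1 = 7

7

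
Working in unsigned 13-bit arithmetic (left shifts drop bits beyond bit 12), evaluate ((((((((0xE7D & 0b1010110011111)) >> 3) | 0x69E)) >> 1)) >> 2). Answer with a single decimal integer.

211

0xE7D = 0111001111101
0b1010110011111 = 1010110011111
→ & → 0010000011101 = 1053
→ >> 3 → 0000010000011 = 131
0x69E = 0011010011110
→ | → 0011010011111 = 1695
→ >> 1 → 0001101001111 = 847
→ >> 2 → 0000011010011 = 211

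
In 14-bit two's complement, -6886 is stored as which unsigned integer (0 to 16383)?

6886 in 14 bits: 01101011100110
Invert: 10010100011001
Add 1:  10010100011010 = 9498
(Check: 2^14 - 6886 = 16384 - 6886 = 9498.)

9498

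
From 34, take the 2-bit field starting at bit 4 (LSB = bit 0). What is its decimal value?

v = 00100010
Shift right by 4: 0010
Mask low 2 bits: 10 = 2

2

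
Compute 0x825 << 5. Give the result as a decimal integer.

0x825 = 00000100000100101
shift left by 5 → 10000010010100000 = 66720
(equivalently, 2085 × 2^5 = 2085 × 32)

66720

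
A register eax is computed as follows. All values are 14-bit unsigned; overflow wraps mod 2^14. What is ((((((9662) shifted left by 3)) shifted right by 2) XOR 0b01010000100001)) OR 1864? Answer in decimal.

9662 = 10010110111110
→ shifted left by 3 (mod 2^14) → 10110111110000 = 11760
→ shifted right by 2 → 00101101111100 = 2940
0b01010000100001 = 01010000100001
→ XOR → 01111101011101 = 8029
1864 = 00011101001000
→ OR → 01111101011101 = 8029

8029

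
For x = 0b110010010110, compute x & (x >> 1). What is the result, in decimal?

1026

x = 110010010110 = 3222
x>>1 = 011001001011
AND  = 010000000010 = 1026
(x & (x >> 1) has a 1 wherever x has two consecutive 1 bits.)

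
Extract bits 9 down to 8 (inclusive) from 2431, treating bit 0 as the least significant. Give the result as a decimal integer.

1

v = 000100101111111
Shift right by 8: 0001001
Mask low 2 bits: 01 = 1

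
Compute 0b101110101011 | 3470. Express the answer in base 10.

4015

a = 101110101011
3470 = 110110001110
 OR → 111110101111 = 4015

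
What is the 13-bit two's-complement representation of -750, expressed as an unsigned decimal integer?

750 in 13 bits: 0001011101110
Invert: 1110100010001
Add 1:  1110100010010 = 7442
(Check: 2^13 - 750 = 8192 - 750 = 7442.)

7442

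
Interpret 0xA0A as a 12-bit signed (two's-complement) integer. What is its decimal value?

-1526

pattern = 101000001010 (MSB is 1 ⇒ negative)
Invert: 010111110101, add 1 → 010111110110 = 1526, so the value is -1526.
(Equivalently: 2570 - 2^12 = 2570 - 4096 = -1526.)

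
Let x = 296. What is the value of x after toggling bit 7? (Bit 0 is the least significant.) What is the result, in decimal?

424

x = 000100101000
bit 7 is currently 0; toggle it via x ^ (1 << 7) = x ^ 128
→ 000110101000 = 424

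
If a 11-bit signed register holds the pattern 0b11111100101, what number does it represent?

pattern = 11111100101 (MSB is 1 ⇒ negative)
Invert: 00000011010, add 1 → 00000011011 = 27, so the value is -27.
(Equivalently: 2021 - 2^11 = 2021 - 2048 = -27.)

-27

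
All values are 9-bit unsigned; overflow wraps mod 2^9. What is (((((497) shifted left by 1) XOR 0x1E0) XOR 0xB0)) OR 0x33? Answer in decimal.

179

497 = 111110001
→ shifted left by 1 (mod 2^9) → 111100010 = 482
0x1E0 = 111100000
→ XOR → 000000010 = 2
0xB0 = 010110000
→ XOR → 010110010 = 178
0x33 = 000110011
→ OR → 010110011 = 179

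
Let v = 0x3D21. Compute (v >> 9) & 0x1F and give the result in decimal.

v = 11110100100001
Shift right by 9: 11110
Mask low 5 bits: 11110 = 30

30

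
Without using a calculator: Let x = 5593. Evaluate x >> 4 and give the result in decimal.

5593 = 1010111011001
shift right by 4 → 0000101011101 = 349
(equivalently, floor(5593 / 16))

349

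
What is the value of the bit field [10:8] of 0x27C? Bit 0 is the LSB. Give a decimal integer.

v = 001001111100
Shift right by 8: 0010
Mask low 3 bits: 010 = 2

2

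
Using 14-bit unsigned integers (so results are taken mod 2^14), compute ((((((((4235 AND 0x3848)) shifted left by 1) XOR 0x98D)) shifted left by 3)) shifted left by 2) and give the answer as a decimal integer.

4235 = 01000010001011
0x3848 = 11100001001000
→ AND → 01000000001000 = 4104
→ shifted left by 1 (mod 2^14) → 10000000010000 = 8208
0x98D = 00100110001101
→ XOR → 10100110011101 = 10653
→ shifted left by 3 (mod 2^14) → 00110011101000 = 3304
→ shifted left by 2 (mod 2^14) → 11001110100000 = 13216

13216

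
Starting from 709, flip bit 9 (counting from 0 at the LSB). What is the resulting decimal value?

197

x = 01011000101
bit 9 is currently 1; toggle it via x ^ (1 << 9) = x ^ 512
→ 00011000101 = 197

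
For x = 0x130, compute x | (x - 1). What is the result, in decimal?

319

x = 100110000 = 304
x - 1 = 100101111
OR    = 100111111 = 319
(x | (x - 1) sets all bits below the lowest set bit.)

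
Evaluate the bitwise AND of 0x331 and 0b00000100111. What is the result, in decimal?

0x331 = 1100110001
b = 0000100111
AND → 0000100001 = 33

33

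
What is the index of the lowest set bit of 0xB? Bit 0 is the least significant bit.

0

0xB = 1011
Trailing zeros: 0, so the lowest set bit is bit 0 (value 1).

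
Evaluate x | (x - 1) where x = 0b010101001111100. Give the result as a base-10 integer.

x = 10101001111100 = 10876
x - 1 = 10101001111011
OR    = 10101001111111 = 10879
(x | (x - 1) sets all bits below the lowest set bit.)

10879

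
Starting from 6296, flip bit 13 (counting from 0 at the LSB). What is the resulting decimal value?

x = 0001100010011000
bit 13 is currently 0; toggle it via x ^ (1 << 13) = x ^ 8192
→ 0011100010011000 = 14488

14488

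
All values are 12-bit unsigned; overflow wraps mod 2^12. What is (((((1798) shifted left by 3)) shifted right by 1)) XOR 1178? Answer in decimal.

130

1798 = 011100000110
→ shifted left by 3 (mod 2^12) → 100000110000 = 2096
→ shifted right by 1 → 010000011000 = 1048
1178 = 010010011010
→ XOR → 000010000010 = 130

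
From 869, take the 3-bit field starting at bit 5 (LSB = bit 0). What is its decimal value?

v = 001101100101
Shift right by 5: 0011011
Mask low 3 bits: 011 = 3

3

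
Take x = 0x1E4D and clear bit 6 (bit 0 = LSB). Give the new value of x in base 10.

x = 001111001001101
bit 6 is currently 1; clear it via x & ~(1 << 6) = x & ~64
→ 001111000001101 = 7693

7693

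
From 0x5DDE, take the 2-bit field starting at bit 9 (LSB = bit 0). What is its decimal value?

2

v = 0101110111011110
Shift right by 9: 0101110
Mask low 2 bits: 10 = 2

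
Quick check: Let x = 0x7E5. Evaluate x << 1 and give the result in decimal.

0x7E5 = 011111100101
shift left by 1 → 111111001010 = 4042
(equivalently, 2021 × 2^1 = 2021 × 2)

4042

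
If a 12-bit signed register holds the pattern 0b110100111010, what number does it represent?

pattern = 110100111010 (MSB is 1 ⇒ negative)
Invert: 001011000101, add 1 → 001011000110 = 710, so the value is -710.
(Equivalently: 3386 - 2^12 = 3386 - 4096 = -710.)

-710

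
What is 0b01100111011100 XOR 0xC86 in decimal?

5466

a = 1100111011100
0xC86 = 0110010000110
XOR → 1010101011010 = 5466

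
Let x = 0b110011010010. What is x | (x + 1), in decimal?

x = 110011010010 = 3282
x + 1 = 110011010011
OR    = 110011010011 = 3283
(x | (x + 1) sets the lowest cleared bit.)

3283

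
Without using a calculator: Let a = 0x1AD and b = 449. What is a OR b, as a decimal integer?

493

0x1AD = 110101101
449 = 111000001
 OR → 111101101 = 493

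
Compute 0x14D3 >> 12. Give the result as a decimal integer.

0x14D3 = 1010011010011
shift right by 12 → 0000000000001 = 1
(equivalently, floor(5331 / 4096))

1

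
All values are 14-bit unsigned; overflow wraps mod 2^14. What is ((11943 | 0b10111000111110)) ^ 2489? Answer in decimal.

11943 = 10111010100111
0b10111000111110 = 10111000111110
→ | → 10111010111111 = 11967
2489 = 00100110111001
→ ^ → 10011100000110 = 9990

9990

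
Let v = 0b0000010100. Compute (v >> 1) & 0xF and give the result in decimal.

10

v = 0000010100
Shift right by 1: 000001010
Mask low 4 bits: 1010 = 10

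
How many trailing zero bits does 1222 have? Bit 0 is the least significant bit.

1222 = 10011000110
Trailing zeros: 1, so the lowest set bit is bit 1 (value 2).

1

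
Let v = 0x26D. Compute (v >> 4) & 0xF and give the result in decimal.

6

v = 1001101101
Shift right by 4: 100110
Mask low 4 bits: 0110 = 6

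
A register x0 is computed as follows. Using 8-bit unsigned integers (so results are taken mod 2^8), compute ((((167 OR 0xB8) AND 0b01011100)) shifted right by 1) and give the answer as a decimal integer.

14

167 = 10100111
0xB8 = 10111000
→ OR → 10111111 = 191
0b01011100 = 01011100
→ AND → 00011100 = 28
→ shifted right by 1 → 00001110 = 14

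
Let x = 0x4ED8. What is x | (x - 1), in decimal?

20191

x = 100111011011000 = 20184
x - 1 = 100111011010111
OR    = 100111011011111 = 20191
(x | (x - 1) sets all bits below the lowest set bit.)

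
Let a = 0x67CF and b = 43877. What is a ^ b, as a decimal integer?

52394

0x67CF = 0110011111001111
43877 = 1010101101100101
XOR → 1100110010101010 = 52394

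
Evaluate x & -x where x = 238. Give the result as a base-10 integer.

2

x = 11101110 = 238
-x (two's complement) = …00010010
AND   = 00000010 = 2
(x & -x isolates the lowest set bit of x.)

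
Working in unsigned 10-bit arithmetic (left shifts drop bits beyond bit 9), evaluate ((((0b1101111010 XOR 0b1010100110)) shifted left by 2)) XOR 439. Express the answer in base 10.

711

0b1101111010 = 1101111010
0b1010100110 = 1010100110
→ XOR → 0111011100 = 476
→ shifted left by 2 (mod 2^10) → 1101110000 = 880
439 = 0110110111
→ XOR → 1011000111 = 711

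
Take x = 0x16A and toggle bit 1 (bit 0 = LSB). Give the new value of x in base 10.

360

x = 101101010
bit 1 is currently 1; toggle it via x ^ (1 << 1) = x ^ 2
→ 101101000 = 360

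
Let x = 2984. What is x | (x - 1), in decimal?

2991

x = 101110101000 = 2984
x - 1 = 101110100111
OR    = 101110101111 = 2991
(x | (x - 1) sets all bits below the lowest set bit.)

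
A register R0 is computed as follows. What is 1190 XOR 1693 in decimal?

1190 = 10010100110
1693 = 11010011101
XOR → 01000111011 = 571

571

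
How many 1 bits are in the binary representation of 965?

6

965 = 1111000101
Count the 1s: 1 + 1 + 1 + 1 + 1 + 1 = 6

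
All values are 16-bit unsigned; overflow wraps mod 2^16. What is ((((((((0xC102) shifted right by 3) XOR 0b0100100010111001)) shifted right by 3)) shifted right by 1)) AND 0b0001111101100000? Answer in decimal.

0xC102 = 1100000100000010
→ shifted right by 3 → 0001100000100000 = 6176
0b0100100010111001 = 0100100010111001
→ XOR → 0101000010011001 = 20633
→ shifted right by 3 → 0000101000010011 = 2579
→ shifted right by 1 → 0000010100001001 = 1289
0b0001111101100000 = 0001111101100000
→ AND → 0000010100000000 = 1280

1280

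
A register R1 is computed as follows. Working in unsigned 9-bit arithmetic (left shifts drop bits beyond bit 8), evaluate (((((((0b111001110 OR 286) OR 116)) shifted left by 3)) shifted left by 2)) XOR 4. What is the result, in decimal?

0b111001110 = 111001110
286 = 100011110
→ OR → 111011110 = 478
116 = 001110100
→ OR → 111111110 = 510
→ shifted left by 3 (mod 2^9) → 111110000 = 496
→ shifted left by 2 (mod 2^9) → 111000000 = 448
4 = 000000100
→ XOR → 111000100 = 452

452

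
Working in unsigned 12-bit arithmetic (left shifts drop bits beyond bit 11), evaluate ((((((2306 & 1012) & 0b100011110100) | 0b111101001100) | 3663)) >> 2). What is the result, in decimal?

2306 = 100100000010
1012 = 001111110100
→ & → 000100000000 = 256
0b100011110100 = 100011110100
→ & → 000000000000 = 0
0b111101001100 = 111101001100
→ | → 111101001100 = 3916
3663 = 111001001111
→ | → 111101001111 = 3919
→ >> 2 → 001111010011 = 979

979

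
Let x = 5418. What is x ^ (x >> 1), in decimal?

8127

x = 1010100101010 = 5418
x>>1 = 0101010010101
XOR  = 1111110111111 = 8127
(x ^ (x >> 1) gives the standard binary-reflected Gray code of x.)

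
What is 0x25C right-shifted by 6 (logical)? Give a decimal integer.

0x25C = 1001011100
shift right by 6 → 0000001001 = 9
(equivalently, floor(604 / 64))

9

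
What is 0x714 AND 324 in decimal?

0x714 = 11100010100
324 = 00101000100
AND → 00100000100 = 260

260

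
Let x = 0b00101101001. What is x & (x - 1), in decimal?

x = 101101001 = 361
x - 1 = 101101000
AND   = 101101000 = 360
(x & (x - 1) clears the lowest set bit of x.)

360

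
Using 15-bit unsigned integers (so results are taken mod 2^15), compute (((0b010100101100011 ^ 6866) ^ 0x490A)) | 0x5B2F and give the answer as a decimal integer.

31679

0b010100101100011 = 010100101100011
6866 = 001101011010010
→ ^ → 011001110110001 = 13233
0x490A = 100100100001010
→ ^ → 111101010111011 = 31419
0x5B2F = 101101100101111
→ | → 111101110111111 = 31679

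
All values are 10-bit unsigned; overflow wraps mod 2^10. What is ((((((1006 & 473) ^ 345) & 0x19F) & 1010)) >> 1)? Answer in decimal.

72

1006 = 1111101110
473 = 0111011001
→ & → 0111001000 = 456
345 = 0101011001
→ ^ → 0010010001 = 145
0x19F = 0110011111
→ & → 0010010001 = 145
1010 = 1111110010
→ & → 0010010000 = 144
→ >> 1 → 0001001000 = 72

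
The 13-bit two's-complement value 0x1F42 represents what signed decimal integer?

pattern = 1111101000010 (MSB is 1 ⇒ negative)
Invert: 0000010111101, add 1 → 0000010111110 = 190, so the value is -190.
(Equivalently: 8002 - 2^13 = 8002 - 8192 = -190.)

-190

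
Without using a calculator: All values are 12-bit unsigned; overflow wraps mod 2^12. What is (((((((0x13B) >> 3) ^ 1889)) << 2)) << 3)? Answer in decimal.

2240

0x13B = 000100111011
→ >> 3 → 000000100111 = 39
1889 = 011101100001
→ ^ → 011101000110 = 1862
→ << 2 (mod 2^12) → 110100011000 = 3352
→ << 3 (mod 2^12) → 100011000000 = 2240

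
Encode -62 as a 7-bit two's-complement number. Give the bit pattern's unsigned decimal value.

62 in 7 bits: 0111110
Invert: 1000001
Add 1:  1000010 = 66
(Check: 2^7 - 62 = 128 - 62 = 66.)

66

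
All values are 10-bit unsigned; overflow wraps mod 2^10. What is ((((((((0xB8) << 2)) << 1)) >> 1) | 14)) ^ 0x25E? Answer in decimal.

0xB8 = 0010111000
→ << 2 (mod 2^10) → 1011100000 = 736
→ << 1 (mod 2^10) → 0111000000 = 448
→ >> 1 → 0011100000 = 224
14 = 0000001110
→ | → 0011101110 = 238
0x25E = 1001011110
→ ^ → 1010110000 = 688

688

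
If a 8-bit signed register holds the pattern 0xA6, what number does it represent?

-90

pattern = 10100110 (MSB is 1 ⇒ negative)
Invert: 01011001, add 1 → 01011010 = 90, so the value is -90.
(Equivalently: 166 - 2^8 = 166 - 256 = -90.)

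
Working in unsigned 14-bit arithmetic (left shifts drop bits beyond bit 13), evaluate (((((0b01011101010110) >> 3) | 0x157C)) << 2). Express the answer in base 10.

0b01011101010110 = 01011101010110
→ >> 3 → 00001011101010 = 746
0x157C = 01010101111100
→ | → 01011111111110 = 6142
→ << 2 (mod 2^14) → 01111111111000 = 8184

8184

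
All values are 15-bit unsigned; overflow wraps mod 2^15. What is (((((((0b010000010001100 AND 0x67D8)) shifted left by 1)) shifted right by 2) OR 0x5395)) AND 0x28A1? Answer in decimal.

129

0b010000010001100 = 010000010001100
0x67D8 = 110011111011000
→ AND → 010000010001000 = 8328
→ shifted left by 1 (mod 2^15) → 100000100010000 = 16656
→ shifted right by 2 → 001000001000100 = 4164
0x5395 = 101001110010101
→ OR → 101001111010101 = 21461
0x28A1 = 010100010100001
→ AND → 000000010000001 = 129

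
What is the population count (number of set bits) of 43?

43 = 101011
Count the 1s: 1 + 1 + 1 + 1 = 4

4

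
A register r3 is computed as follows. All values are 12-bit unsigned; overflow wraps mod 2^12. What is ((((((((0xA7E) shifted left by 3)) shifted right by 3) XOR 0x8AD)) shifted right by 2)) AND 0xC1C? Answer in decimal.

0xA7E = 101001111110
→ shifted left by 3 (mod 2^12) → 001111110000 = 1008
→ shifted right by 3 → 000001111110 = 126
0x8AD = 100010101101
→ XOR → 100011010011 = 2259
→ shifted right by 2 → 001000110100 = 564
0xC1C = 110000011100
→ AND → 000000010100 = 20

20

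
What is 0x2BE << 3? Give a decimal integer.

5616

0x2BE = 0001010111110
shift left by 3 → 1010111110000 = 5616
(equivalently, 702 × 2^3 = 702 × 8)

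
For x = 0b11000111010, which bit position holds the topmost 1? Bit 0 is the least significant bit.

0b11000111010 = 11000111010
The topmost 1 is at position 10 (since 2^10 = 1024 ≤ 1594 < 2048).

10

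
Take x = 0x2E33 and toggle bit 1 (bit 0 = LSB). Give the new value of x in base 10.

x = 010111000110011
bit 1 is currently 1; toggle it via x ^ (1 << 1) = x ^ 2
→ 010111000110001 = 11825

11825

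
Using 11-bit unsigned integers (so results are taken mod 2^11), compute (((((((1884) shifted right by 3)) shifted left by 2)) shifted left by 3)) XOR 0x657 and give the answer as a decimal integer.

1884 = 11101011100
→ shifted right by 3 → 00011101011 = 235
→ shifted left by 2 (mod 2^11) → 01110101100 = 940
→ shifted left by 3 (mod 2^11) → 10101100000 = 1376
0x657 = 11001010111
→ XOR → 01100110111 = 823

823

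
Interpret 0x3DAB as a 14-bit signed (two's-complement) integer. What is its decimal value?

pattern = 11110110101011 (MSB is 1 ⇒ negative)
Invert: 00001001010100, add 1 → 00001001010101 = 597, so the value is -597.
(Equivalently: 15787 - 2^14 = 15787 - 16384 = -597.)

-597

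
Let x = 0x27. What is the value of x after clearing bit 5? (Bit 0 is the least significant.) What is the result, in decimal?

x = 00100111
bit 5 is currently 1; clear it via x & ~(1 << 5) = x & ~32
→ 00000111 = 7

7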